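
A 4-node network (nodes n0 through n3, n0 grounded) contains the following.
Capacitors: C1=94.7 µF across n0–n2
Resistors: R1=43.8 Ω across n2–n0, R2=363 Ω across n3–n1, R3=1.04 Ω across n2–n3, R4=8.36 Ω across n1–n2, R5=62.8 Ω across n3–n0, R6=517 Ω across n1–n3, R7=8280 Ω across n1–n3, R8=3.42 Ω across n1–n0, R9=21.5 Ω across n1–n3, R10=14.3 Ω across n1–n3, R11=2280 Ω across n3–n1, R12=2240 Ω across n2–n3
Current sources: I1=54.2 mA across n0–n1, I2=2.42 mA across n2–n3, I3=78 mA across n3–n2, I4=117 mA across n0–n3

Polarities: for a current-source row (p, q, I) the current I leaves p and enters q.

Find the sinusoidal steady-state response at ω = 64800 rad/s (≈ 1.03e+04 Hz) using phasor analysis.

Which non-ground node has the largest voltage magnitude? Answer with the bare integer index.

1

Element admittances at ω=64800 rad/s:
  Y(C1) = 0.000+6.137j S between n0,n2
  Y(R1) = 0.02283+0.000j S between n2,n0
  Y(R2) = 0.002755+0.000j S between n3,n1
  Y(R3) = 0.9615+0.000j S between n2,n3
  I1: injects 0.0542 A into n1 (from n0)
  Y(R4) = 0.1196+0.000j S between n1,n2
  Y(R5) = 0.01592+0.000j S between n3,n0
  I2: injects 0.00242 A into n3 (from n2)
  Y(R6) = 0.001934+0.000j S between n1,n3
  Y(R7) = 0.0001208+0.000j S between n1,n3
  Y(R8) = 0.2924+0.000j S between n1,n0
  Y(R9) = 0.04651+0.000j S between n1,n3
  Y(R10) = 0.06993+0.000j S between n1,n3
  I3: injects 0.078 A into n2 (from n3)
  Y(R11) = 0.0004386+0.000j S between n3,n1
  Y(R12) = 0.0004464+0.000j S between n2,n3
  I4: injects 0.117 A into n3 (from n0)
Assemble and solve the 3×3 MNA system:
  V(n1)=0.1133-0.009720j  V(n2)=0.0006000-0.02237j  V(n3)=0.05073-0.02064j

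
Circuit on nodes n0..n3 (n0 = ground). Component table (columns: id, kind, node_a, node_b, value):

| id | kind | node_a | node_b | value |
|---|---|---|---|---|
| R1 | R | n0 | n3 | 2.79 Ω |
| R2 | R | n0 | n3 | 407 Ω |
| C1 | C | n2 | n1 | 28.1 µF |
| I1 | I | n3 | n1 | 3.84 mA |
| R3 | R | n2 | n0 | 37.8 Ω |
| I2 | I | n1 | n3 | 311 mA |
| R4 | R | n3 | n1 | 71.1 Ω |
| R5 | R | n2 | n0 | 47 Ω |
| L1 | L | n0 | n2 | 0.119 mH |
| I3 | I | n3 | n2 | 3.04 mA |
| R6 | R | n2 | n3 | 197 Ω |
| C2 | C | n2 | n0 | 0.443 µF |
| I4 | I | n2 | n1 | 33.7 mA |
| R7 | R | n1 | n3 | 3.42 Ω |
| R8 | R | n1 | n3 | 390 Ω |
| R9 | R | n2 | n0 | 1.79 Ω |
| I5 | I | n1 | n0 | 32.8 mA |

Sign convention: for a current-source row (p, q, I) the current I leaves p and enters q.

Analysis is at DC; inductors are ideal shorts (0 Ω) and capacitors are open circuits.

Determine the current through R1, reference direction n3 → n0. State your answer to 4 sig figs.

-0.002096 A

MNA unknowns: 3 node voltages V₁..V_3 plus 1 source current (L1)
R1: Y=0.3584 on G[0,3]
R2: Y=0.002457 on G[0,3]
C1: Y=0.000 on G[2,1]
I1: z[3]−=0.00384, z[1]+=0.00384
R3: Y=0.02646 on G[2,0]
I2: z[1]−=0.311, z[3]+=0.311
R4: Y=0.01406 on G[3,1]
R5: Y=0.02128 on G[2,0]
L1: row V0−V2=0, i_L1 at 0,2
I3: z[3]−=0.00304, z[2]+=0.00304
R6: Y=0.005076 on G[2,3]
C2: Y=0.000 on G[2,0]
I4: z[2]−=0.0337, z[1]+=0.0337
R7: Y=0.2924 on G[1,3]
R8: Y=0.002564 on G[1,3]
R9: Y=0.5587 on G[2,0]
I5: z[1]−=0.0328, z[0]+=0.0328
solve → V1=-0.9969, V2=0.000, V3=-0.005848
aux → i_L1=0.03069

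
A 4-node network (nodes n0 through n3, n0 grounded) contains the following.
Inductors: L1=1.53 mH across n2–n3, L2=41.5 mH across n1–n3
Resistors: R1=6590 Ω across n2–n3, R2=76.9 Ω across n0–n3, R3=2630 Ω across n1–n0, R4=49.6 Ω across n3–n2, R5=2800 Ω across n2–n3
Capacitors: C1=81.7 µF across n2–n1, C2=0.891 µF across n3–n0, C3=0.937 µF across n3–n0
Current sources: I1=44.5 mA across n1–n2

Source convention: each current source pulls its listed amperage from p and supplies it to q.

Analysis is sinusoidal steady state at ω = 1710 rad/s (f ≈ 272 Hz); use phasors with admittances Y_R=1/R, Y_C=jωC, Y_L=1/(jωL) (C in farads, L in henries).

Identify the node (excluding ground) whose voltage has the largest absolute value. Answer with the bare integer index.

Apply KCL at each of the 3 non-ground nodes and solve the resulting linear system.
Node n1: branches {C1, R3, L2, I1} → V_1 = -0.003440+0.3311j
Node n2: branches {L1, R1, C1, R4, R5, I1} → V_2 = -0.002404-0.02170j
Node n3: branches {L1, R1, R2, C2, L2, R4, C3, R5} → V_3 = -0.002105-0.009176j

1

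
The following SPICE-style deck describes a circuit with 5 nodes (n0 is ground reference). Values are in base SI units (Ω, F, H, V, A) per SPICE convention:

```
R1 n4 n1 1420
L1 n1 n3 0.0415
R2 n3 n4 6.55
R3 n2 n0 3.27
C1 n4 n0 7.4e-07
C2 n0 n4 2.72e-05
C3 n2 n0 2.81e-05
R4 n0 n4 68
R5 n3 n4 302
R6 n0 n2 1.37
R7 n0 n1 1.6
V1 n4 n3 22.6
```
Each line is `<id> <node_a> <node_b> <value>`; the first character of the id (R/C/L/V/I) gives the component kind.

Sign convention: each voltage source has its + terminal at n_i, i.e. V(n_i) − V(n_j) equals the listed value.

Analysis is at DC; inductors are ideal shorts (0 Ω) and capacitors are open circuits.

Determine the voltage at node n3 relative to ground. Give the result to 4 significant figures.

Apply KCL at each of the 4 non-ground nodes and solve the resulting linear system.
Node n1: branches {R1, L1, R7} → V_1 = -0.5195
Node n2: branches {R3, C3, R6} → V_2 = 0.000
Node n3: branches {L1, R2, R5, V1} → V_3 = -0.5195
Node n4: branches {R1, R2, C1, C2, R4, R5, V1} → V_4 = 22.08
Source currents: i(L1)=0.3406, i(V1)=-3.866

-0.5195 V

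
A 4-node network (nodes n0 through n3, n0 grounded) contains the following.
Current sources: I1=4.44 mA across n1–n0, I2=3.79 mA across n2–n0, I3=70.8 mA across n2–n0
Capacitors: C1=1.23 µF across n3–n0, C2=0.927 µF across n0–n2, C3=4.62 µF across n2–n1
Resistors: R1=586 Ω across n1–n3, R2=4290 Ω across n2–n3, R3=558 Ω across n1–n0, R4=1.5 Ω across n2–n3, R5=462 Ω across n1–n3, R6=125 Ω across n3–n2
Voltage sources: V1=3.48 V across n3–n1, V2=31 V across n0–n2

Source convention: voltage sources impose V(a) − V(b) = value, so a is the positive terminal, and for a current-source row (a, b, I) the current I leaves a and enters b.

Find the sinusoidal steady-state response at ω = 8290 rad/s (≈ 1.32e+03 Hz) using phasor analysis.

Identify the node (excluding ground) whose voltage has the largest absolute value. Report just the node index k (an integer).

Apply KCL at each of the 3 non-ground nodes and solve the resulting linear system.
Node n1: branches {I1, R1, R3, C3, R5, V1} → V_1 = -34.35+0.6546j
Node n2: branches {I2, R2, I3, C2, C3, R4, R6, V2} → V_2 = -31.00+0.000j
Node n3: branches {C1, R1, R2, R4, R5, R6, V1} → V_3 = -30.87+0.6546j
Source currents: i(V1)=-0.09566-0.1271j, i(V2)=0.01080-0.5518j

1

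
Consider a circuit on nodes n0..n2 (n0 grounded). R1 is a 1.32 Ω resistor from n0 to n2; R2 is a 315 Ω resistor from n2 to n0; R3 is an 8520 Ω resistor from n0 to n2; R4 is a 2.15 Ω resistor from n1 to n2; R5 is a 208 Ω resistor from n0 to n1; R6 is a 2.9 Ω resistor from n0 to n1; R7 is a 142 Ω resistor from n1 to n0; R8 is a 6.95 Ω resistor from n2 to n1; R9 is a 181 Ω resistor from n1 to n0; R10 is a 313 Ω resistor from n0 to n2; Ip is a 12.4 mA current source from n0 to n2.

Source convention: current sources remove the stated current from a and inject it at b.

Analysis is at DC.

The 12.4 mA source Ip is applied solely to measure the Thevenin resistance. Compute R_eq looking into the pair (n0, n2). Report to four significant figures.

MNA unknowns: 2 node voltages V₁..V_2
R1: Y=0.7576 on G[0,2]
R2: Y=0.003175 on G[2,0]
R3: Y=0.0001174 on G[0,2]
R4: Y=0.4651 on G[1,2]
R5: Y=0.004808 on G[0,1]
R6: Y=0.3448 on G[0,1]
R7: Y=0.007042 on G[1,0]
R8: Y=0.1439 on G[2,1]
R9: Y=0.005525 on G[1,0]
R10: Y=0.003195 on G[0,2]
Ip: z[0]−=0.0124, z[2]+=0.0124
solve → V1=0.007845, V2=0.01251

R_eq = 1.009 Ω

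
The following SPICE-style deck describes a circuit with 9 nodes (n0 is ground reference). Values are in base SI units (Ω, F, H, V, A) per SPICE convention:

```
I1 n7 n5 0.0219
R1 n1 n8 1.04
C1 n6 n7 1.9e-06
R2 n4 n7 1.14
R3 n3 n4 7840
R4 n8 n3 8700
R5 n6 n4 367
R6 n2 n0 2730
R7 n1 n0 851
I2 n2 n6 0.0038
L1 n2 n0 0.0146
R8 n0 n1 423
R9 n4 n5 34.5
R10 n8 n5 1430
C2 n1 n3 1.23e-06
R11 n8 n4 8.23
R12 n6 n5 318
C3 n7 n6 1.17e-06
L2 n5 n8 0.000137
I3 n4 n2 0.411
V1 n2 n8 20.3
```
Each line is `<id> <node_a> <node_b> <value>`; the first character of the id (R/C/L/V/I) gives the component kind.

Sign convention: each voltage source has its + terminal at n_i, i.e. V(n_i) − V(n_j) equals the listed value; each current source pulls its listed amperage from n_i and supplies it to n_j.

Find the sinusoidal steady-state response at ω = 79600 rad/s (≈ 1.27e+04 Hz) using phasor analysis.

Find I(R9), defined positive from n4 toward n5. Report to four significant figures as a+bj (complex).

-0.07644+0.01572j A

MNA unknowns: 8 node voltages V₁..V_8 plus 1 source current (V1)
I1: z[7]−=0.0219, z[5]+=0.0219
R1: Y=0.9615+0.000j on G[1,8]
C1: Y=0.000+0.1512j on G[6,7]
R2: Y=0.8772+0.000j on G[4,7]
R3: Y=0.0001276+0.000j on G[3,4]
R4: Y=0.0001149+0.000j on G[8,3]
R5: Y=0.002725+0.000j on G[6,4]
R6: Y=0.0003663+0.000j on G[2,0]
R7: Y=0.001175+0.000j on G[1,0]
I2: z[2]−=0.0038, z[6]+=0.0038
L1: Y=0.000-0.0008605j on G[2,0]
R8: Y=0.002364+0.000j on G[0,1]
R9: Y=0.02899+0.000j on G[4,5]
R10: Y=0.0006993+0.000j on G[8,5]
C2: Y=0.000+0.09791j on G[1,3]
R11: Y=0.1215+0.000j on G[8,4]
R12: Y=0.003145+0.000j on G[6,5]
C3: Y=0.000+0.09313j on G[7,6]
L2: Y=0.000-0.09170j on G[5,8]
I3: z[4]−=0.411, z[2]+=0.411
V1: row V2−V8=20.3, i_V1 at 2,8
solve → V1=-2.757+3.862j, V2=17.53+3.876j, V3=-2.757+3.865j, V4=-5.597+3.734j, V5=-2.960+3.192j, V6=-5.614+3.682j, V7=-5.609+3.732j, V8=-2.767+3.876j
aux → i_V1=0.3974+0.01367j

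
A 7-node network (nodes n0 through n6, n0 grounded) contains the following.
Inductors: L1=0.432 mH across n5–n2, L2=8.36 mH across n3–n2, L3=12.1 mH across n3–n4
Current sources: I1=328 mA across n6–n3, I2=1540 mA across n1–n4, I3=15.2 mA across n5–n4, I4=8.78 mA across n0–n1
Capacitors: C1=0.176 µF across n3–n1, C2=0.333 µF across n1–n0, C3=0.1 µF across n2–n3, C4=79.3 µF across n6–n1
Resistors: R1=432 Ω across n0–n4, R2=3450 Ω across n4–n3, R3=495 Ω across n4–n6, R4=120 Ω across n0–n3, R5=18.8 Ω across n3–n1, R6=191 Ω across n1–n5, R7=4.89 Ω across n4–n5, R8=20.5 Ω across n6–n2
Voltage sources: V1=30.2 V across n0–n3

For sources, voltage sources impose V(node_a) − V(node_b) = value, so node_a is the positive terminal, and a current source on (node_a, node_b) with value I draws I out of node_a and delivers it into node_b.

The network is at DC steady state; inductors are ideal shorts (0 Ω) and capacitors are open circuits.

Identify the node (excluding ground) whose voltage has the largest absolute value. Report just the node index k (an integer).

1

MNA unknowns: 6 node voltages V₁..V_6 plus 4 source currents (L1, L2, L3, V1)
L1: row V5−V2=0, i_L1 at 5,2
I1: z[6]−=0.328, z[3]+=0.328
C1: Y=0.000 on G[3,1]
L2: row V3−V2=0, i_L2 at 3,2
C2: Y=0.000 on G[1,0]
C3: Y=0.000 on G[2,3]
I2: z[1]−=1.54, z[4]+=1.54
R1: Y=0.002315 on G[0,4]
R2: Y=0.0002899 on G[4,3]
R3: Y=0.002020 on G[4,6]
C4: Y=0.000 on G[6,1]
L3: row V3−V4=0, i_L3 at 3,4
R4: Y=0.008333 on G[0,3]
R5: Y=0.05319 on G[3,1]
R6: Y=0.005236 on G[1,5]
I3: z[5]−=0.0152, z[4]+=0.0152
R7: Y=0.2045 on G[4,5]
I4: z[0]−=0.00878, z[1]+=0.00878
R8: Y=0.04878 on G[6,2]
V1: row V0−V3=30.2, i_V1 at 0,3
solve → V1=-56.41, V2=-30.20, V3=-30.20, V4=-30.20, V5=-30.20, V6=-36.66
aux → i_L1=-0.1524, i_L2=0.4674, i_L3=-1.612, i_V1=-0.3304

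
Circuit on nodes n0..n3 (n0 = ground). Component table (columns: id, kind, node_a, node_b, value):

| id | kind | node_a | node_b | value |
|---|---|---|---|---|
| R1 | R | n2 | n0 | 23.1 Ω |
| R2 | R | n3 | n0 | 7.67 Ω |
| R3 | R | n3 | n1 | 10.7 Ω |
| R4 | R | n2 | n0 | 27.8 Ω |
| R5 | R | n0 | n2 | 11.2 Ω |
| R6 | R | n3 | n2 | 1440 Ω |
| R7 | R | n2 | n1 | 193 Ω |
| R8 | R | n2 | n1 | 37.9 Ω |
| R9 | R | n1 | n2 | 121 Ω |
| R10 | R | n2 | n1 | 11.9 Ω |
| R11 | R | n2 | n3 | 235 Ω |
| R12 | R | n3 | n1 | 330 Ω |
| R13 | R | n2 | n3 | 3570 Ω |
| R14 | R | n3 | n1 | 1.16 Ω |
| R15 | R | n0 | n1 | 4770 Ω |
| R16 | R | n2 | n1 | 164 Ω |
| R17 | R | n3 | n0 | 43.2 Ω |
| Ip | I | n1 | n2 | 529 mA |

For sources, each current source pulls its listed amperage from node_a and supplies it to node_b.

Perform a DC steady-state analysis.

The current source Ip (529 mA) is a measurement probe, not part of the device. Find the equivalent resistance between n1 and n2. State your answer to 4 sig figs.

R_eq = 4.794 Ω

Apply KCL at each of the 3 non-ground nodes and solve the resulting linear system.
Node n1: branches {R3, R7, R8, R9, R10, R12, R14, R15, R16, Ip} → V_1 = -1.425
Node n2: branches {R1, R4, R5, R6, R7, R8, R9, R10, R11, R13, R16, Ip} → V_2 = 1.111
Node n3: branches {R2, R3, R6, R11, R12, R13, R14, R17} → V_3 = -1.218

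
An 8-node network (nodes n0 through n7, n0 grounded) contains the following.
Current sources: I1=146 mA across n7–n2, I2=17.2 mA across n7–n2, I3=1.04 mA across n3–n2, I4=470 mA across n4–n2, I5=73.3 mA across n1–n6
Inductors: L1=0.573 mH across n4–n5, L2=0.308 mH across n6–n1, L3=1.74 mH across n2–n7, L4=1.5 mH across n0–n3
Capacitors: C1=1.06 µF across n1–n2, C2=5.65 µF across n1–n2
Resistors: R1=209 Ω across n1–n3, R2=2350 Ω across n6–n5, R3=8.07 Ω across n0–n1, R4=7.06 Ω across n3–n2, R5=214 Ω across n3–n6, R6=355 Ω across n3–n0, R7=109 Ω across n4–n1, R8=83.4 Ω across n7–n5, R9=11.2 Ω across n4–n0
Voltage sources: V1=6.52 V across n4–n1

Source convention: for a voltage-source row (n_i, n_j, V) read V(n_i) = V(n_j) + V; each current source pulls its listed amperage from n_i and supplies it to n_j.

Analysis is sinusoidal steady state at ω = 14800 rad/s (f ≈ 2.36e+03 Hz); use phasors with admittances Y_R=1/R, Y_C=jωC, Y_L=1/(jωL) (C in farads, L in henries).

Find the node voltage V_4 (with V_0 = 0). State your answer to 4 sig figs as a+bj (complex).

4.897+0.6764j V

Element admittances at ω=14800 rad/s:
  I1: injects 0.146 A into n2 (from n7)
  Y(L1) = 0.000-0.1179j S between n4,n5
  Y(C1) = 0.000+0.01569j S between n1,n2
  Y(C2) = 0.000+0.08362j S between n1,n2
  Y(R1) = 0.004785+0.000j S between n1,n3
  Y(R2) = 0.0004255+0.000j S between n6,n5
  Y(R3) = 0.1239+0.000j S between n0,n1
  Y(R4) = 0.1416+0.000j S between n3,n2
  Y(L2) = 0.000-0.2194j S between n6,n1
  I2: injects 0.0172 A into n2 (from n7)
  I3: injects 0.00104 A into n2 (from n3)
  Y(R5) = 0.004673+0.000j S between n3,n6
  Y(R6) = 0.002817+0.000j S between n3,n0
  I4: injects 0.47 A into n2 (from n4)
  Y(R7) = 0.009174+0.000j S between n4,n1
  Y(R8) = 0.01199+0.000j S between n7,n5
  Y(L3) = 0.000-0.03883j S between n2,n7
  Y(L4) = 0.000-0.04505j S between n0,n3
  I5: injects 0.0733 A into n6 (from n1)
  Y(R9) = 0.08929+0.000j S between n4,n0
  V1: constraint V(n4)−V(n1) = 6.52
Assemble and solve the 8×8 MNA system:
  V(n1)=-1.623+0.6764j  V(n2)=1.497-6.862j  V(n3)=2.862-5.422j  V(n4)=4.897+0.6764j  V(n5)=5.791-0.06376j  V(n6)=-1.481+1.117j  V(n7)=-1.230-8.896j
  i(V1)=-1.054-0.1658j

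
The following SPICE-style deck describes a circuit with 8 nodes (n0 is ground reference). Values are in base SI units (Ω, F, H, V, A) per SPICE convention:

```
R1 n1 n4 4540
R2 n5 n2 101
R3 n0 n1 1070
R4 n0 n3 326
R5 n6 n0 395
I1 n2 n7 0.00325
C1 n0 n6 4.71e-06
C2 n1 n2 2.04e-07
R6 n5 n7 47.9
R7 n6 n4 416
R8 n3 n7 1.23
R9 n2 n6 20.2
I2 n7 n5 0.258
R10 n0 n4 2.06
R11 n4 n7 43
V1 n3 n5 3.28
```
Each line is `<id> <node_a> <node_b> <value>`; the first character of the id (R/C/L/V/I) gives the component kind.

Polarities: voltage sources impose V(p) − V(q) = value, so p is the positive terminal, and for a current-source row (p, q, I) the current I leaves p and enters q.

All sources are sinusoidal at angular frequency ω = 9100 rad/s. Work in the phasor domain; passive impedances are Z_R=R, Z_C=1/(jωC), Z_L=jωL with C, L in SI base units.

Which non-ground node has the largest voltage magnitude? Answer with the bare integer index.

Apply KCL at each of the 7 non-ground nodes and solve the resulting linear system.
Node n1: branches {R1, R3, C2} → V_1 = -0.5227+0.04535j
Node n2: branches {R2, I1, C2, R9} → V_2 = -0.4953+0.3743j
Node n3: branches {R4, R8, V1} → V_3 = 1.133+0.1085j
Node n4: branches {R1, R7, R10, R11} → V_4 = 0.03226+0.006842j
Node n5: branches {R2, R6, I2, V1} → V_5 = -2.147+0.1085j
Node n6: branches {R5, C1, R7, R9} → V_6 = -0.1116+0.4285j
Node n7: branches {I1, R6, R8, I2, R11} → V_7 = 0.7259+0.1057j
Source currents: i(V1)=-0.3343-0.002575j

5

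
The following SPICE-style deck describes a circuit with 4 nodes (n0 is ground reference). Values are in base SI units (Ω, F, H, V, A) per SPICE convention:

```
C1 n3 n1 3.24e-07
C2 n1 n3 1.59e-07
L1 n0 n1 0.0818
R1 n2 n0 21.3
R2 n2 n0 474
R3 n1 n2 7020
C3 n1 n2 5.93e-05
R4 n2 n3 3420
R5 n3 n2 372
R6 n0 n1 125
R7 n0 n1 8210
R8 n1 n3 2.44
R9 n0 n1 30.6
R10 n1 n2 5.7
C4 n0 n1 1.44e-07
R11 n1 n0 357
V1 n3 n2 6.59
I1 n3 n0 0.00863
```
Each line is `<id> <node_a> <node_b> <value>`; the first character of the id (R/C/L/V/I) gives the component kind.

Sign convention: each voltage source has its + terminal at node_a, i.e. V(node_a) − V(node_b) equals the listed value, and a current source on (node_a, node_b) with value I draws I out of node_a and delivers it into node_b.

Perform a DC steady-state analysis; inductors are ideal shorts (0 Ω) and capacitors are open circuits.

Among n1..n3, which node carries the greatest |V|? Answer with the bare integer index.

Element admittances at DC:
  Y(C1) = 0.000 S between n3,n1
  Y(C2) = 0.000 S between n1,n3
  L1: short n0↔n1 (DC inductor)
  Y(R1) = 0.04695 S between n2,n0
  Y(R2) = 0.002110 S between n2,n0
  Y(R3) = 0.0001425 S between n1,n2
  Y(C3) = 0.000 S between n1,n2
  Y(R4) = 0.0002924 S between n2,n3
  Y(R5) = 0.002688 S between n3,n2
  Y(R6) = 0.008000 S between n0,n1
  Y(R7) = 0.0001218 S between n0,n1
  Y(R8) = 0.4098 S between n1,n3
  Y(R9) = 0.03268 S between n0,n1
  Y(R10) = 0.1754 S between n1,n2
  Y(C4) = 0.000 S between n0,n1
  Y(R11) = 0.002801 S between n1,n0
  V1: constraint V(n3)−V(n2) = 6.59
  I1: injects 0.00863 A into n0 (from n3)
Assemble and solve the 5×5 MNA system:
  V(n1)=0.000  V(n2)=-4.270  V(n3)=2.320
  i(L1)=-0.2009  i(V1)=-0.9789

2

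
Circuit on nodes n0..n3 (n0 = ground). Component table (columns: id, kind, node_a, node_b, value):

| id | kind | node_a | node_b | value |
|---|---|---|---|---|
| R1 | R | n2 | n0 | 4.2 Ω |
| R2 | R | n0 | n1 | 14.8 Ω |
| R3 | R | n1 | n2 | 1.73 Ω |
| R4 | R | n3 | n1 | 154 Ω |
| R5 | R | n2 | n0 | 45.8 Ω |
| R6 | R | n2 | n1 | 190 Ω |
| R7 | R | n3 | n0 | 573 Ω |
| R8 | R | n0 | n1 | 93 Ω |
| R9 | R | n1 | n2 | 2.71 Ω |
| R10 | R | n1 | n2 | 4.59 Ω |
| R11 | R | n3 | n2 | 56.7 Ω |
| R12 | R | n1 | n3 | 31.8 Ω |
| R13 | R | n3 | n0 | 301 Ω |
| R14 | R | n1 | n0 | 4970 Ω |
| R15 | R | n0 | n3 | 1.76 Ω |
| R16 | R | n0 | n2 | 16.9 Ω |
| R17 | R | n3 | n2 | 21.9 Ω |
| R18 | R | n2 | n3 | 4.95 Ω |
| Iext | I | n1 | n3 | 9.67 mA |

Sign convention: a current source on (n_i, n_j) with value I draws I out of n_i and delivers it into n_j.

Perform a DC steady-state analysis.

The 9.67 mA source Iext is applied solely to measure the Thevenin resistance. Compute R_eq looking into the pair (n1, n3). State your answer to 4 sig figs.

Apply KCL at each of the 3 non-ground nodes and solve the resulting linear system.
Node n1: branches {R2, R3, R4, R6, R8, R9, R10, R12, R14, Iext} → V_1 = -0.01593
Node n2: branches {R1, R3, R5, R6, R9, R10, R11, R16, R17, R18} → V_2 = -0.009496
Node n3: branches {R4, R7, R11, R12, R13, R15, R17, R18, Iext} → V_3 = 0.007468

R_eq = 2.420 Ω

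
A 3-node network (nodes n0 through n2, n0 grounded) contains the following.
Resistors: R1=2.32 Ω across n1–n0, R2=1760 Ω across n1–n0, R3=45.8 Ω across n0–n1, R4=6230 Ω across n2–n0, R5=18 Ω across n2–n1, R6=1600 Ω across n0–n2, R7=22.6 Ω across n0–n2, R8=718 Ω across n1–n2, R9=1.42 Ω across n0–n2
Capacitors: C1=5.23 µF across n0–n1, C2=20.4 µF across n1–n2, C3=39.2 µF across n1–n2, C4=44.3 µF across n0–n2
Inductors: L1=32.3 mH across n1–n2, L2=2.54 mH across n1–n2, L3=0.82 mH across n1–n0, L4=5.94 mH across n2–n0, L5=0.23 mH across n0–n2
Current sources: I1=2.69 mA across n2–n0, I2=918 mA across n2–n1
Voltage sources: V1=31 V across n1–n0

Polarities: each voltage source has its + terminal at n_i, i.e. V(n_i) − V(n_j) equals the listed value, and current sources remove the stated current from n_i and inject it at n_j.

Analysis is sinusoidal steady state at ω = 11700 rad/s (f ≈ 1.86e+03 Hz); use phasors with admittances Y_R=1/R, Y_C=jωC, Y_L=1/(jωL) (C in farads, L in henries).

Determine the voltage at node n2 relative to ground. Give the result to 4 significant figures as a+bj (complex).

13.24+12.39j V

Element admittances at ω=11700 rad/s:
  Y(R1) = 0.4310+0.000j S between n1,n0
  Y(C1) = 0.000+0.06119j S between n0,n1
  Y(L1) = 0.000-0.002646j S between n1,n2
  Y(L2) = 0.000-0.03365j S between n1,n2
  Y(R2) = 0.0005682+0.000j S between n1,n0
  Y(L3) = 0.000-0.1042j S between n1,n0
  Y(R3) = 0.02183+0.000j S between n0,n1
  Y(C2) = 0.000+0.2387j S between n1,n2
  Y(L4) = 0.000-0.01439j S between n2,n0
  I1: injects 0.00269 A into n0 (from n2)
  Y(R4) = 0.0001605+0.000j S between n2,n0
  Y(C3) = 0.000+0.4586j S between n1,n2
  Y(R5) = 0.05556+0.000j S between n2,n1
  I2: injects 0.918 A into n1 (from n2)
  Y(R6) = 0.0006250+0.000j S between n0,n2
  Y(C4) = 0.000+0.5183j S between n0,n2
  Y(R7) = 0.04425+0.000j S between n0,n2
  Y(L5) = 0.000-0.3716j S between n0,n2
  Y(R8) = 0.001393+0.000j S between n1,n2
  Y(R9) = 0.7042+0.000j S between n0,n2
  V1: constraint V(n1)−V(n0) = 31
Assemble and solve the 3×3 MNA system:
  V(n1)=31.00+0.000j  V(n2)=13.24+12.39j
  i(V1)=-22.34-9.700j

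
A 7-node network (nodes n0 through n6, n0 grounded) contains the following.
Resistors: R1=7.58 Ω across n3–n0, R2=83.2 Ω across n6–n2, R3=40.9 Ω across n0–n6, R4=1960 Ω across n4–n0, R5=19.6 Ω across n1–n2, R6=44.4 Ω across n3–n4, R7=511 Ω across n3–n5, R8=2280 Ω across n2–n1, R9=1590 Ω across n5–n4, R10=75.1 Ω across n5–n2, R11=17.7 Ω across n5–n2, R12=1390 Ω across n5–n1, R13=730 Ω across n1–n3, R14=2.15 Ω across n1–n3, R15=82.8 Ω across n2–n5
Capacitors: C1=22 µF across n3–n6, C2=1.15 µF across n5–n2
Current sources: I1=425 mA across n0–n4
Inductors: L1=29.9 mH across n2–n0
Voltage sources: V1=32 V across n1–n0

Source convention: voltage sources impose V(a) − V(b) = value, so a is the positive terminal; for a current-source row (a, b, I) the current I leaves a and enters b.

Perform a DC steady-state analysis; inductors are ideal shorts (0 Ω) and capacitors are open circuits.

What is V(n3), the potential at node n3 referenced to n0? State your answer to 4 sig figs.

25.50 V

Element admittances at DC:
  Y(R1) = 0.1319 S between n3,n0
  Y(R2) = 0.01202 S between n6,n2
  Y(R3) = 0.02445 S between n0,n6
  Y(R4) = 0.0005102 S between n4,n0
  Y(R5) = 0.05102 S between n1,n2
  Y(R6) = 0.02252 S between n3,n4
  Y(R7) = 0.001957 S between n3,n5
  Y(C1) = 0.000 S between n3,n6
  Y(R8) = 0.0004386 S between n2,n1
  Y(R9) = 0.0006289 S between n5,n4
  Y(R10) = 0.01332 S between n5,n2
  Y(R11) = 0.05650 S between n5,n2
  I1: injects 0.425 A into n4 (from n0)
  Y(R12) = 0.0007194 S between n5,n1
  Y(R13) = 0.001370 S between n1,n3
  Y(R14) = 0.4651 S between n1,n3
  L1: short n2↔n0 (DC inductor)
  Y(C2) = 0.000 S between n5,n2
  Y(R15) = 0.01208 S between n2,n5
  V1: constraint V(n1)−V(n0) = 32
Assemble and solve the 8×8 MNA system:
  V(n1)=32.00  V(n2)=0.000  V(n3)=25.50  V(n4)=42.26  V(n5)=1.168  V(n6)=0.000
  i(L1)=1.742  i(V1)=-4.703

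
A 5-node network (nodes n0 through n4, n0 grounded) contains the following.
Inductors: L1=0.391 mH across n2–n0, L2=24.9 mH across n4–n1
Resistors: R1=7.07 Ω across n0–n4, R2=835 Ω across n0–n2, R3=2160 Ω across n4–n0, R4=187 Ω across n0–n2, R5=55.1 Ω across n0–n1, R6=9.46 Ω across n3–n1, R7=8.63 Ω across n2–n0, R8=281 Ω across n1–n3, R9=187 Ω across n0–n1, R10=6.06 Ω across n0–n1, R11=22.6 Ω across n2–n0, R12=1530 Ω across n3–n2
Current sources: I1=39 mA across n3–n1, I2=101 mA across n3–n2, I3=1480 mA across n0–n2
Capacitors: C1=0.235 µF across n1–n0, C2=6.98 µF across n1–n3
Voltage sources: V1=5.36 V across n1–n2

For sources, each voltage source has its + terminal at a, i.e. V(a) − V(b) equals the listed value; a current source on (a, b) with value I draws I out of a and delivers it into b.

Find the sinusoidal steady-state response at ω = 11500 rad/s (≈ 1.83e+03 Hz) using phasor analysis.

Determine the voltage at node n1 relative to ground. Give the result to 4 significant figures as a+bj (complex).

Apply KCL at each of the 4 non-ground nodes and solve the resulting linear system.
Node n1: branches {L2, I1, C1, C2, R5, R6, R8, R9, R10, V1} → V_1 = 6.301+0.6033j
Node n2: branches {L1, R2, I2, R4, I3, R7, R11, R12, V1} → V_2 = 0.9414+0.6033j
Node n3: branches {I1, I2, C2, R6, R8, R12} → V_3 = 5.450+1.225j
Node n4: branches {R1, L2, R3} → V_4 = 0.01865-0.1546j
Source currents: i(V1)=-1.293-0.1092j

6.301+0.6033j V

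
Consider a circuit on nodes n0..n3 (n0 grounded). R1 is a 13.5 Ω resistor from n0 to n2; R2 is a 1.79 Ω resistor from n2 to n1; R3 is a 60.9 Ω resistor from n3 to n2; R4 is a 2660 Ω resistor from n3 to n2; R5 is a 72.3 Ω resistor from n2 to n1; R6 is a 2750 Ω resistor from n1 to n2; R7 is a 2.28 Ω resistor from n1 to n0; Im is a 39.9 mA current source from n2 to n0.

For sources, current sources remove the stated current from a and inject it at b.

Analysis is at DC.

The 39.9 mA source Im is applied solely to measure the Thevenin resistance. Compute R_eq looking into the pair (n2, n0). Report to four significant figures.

Apply KCL at each of the 3 non-ground nodes and solve the resulting linear system.
Node n1: branches {R2, R5, R6, R7} → V_1 = -0.07008
Node n2: branches {R1, R2, R3, R4, R5, R6, Im} → V_2 = -0.1237
Node n3: branches {R3, R4} → V_3 = -0.1237

R_eq = 3.101 Ω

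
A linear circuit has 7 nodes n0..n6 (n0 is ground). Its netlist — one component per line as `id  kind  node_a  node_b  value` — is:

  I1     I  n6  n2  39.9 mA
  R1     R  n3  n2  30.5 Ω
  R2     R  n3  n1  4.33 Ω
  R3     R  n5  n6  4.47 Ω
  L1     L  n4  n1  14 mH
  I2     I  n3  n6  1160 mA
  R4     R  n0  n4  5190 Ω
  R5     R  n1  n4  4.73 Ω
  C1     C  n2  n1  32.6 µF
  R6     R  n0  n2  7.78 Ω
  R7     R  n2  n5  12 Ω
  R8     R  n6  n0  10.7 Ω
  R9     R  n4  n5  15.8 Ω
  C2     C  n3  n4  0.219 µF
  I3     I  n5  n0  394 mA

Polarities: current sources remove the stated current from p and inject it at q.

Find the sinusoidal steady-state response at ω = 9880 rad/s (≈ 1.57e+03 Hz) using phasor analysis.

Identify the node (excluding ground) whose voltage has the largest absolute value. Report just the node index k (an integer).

3

MNA unknowns: 6 node voltages V₁..V_6
I1: z[6]−=0.0399, z[2]+=0.0399
R1: Y=0.03279+0.000j on G[3,2]
R2: Y=0.2309+0.000j on G[3,1]
R3: Y=0.2237+0.000j on G[5,6]
L1: Y=0.000-0.007230j on G[4,1]
I2: z[3]−=1.16, z[6]+=1.16
R4: Y=0.0001927+0.000j on G[0,4]
R5: Y=0.2114+0.000j on G[1,4]
C1: Y=0.000+0.3221j on G[2,1]
R6: Y=0.1285+0.000j on G[0,2]
R7: Y=0.08333+0.000j on G[2,5]
R8: Y=0.09346+0.000j on G[6,0]
R9: Y=0.06329+0.000j on G[4,5]
C2: Y=0.000+0.002164j on G[3,4]
I3: z[5]−=0.394, z[0]+=0.394
solve → V1=-5.411+2.267j, V2=-4.911-0.2351j, V3=-9.746+1.999j, V4=-4.472+1.831j, V5=-1.394+0.4530j, V6=2.548+0.3195j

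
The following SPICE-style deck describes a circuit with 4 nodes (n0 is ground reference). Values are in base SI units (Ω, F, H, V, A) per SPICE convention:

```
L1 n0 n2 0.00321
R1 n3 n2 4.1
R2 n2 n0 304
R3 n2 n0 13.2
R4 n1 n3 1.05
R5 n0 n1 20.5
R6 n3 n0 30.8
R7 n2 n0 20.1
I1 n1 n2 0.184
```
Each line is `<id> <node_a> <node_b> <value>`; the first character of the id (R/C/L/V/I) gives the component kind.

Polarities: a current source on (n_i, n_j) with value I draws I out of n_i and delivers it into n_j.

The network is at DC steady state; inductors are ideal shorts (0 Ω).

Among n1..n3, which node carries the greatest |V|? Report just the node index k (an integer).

Apply KCL at each of the 3 non-ground nodes and solve the resulting linear system.
Node n1: branches {R4, R5, I1} → V_1 = -0.6996
Node n2: branches {L1, R1, R2, R3, R7, I1} → V_2 = 0.000
Node n3: branches {R1, R4, R6} → V_3 = -0.5423
Source currents: i(L1)=-0.05174

1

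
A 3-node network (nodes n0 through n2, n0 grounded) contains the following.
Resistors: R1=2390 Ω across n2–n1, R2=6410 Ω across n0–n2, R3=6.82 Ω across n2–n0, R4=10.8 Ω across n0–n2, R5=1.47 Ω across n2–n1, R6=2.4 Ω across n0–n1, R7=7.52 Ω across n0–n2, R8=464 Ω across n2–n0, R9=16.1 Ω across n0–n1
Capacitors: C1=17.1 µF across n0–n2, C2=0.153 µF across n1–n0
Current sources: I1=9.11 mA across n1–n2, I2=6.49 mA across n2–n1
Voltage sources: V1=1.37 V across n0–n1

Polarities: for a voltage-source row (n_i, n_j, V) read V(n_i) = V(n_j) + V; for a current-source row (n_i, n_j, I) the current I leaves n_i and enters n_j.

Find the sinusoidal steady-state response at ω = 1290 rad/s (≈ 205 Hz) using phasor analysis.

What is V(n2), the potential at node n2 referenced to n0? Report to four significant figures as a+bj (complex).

-0.8809+0.01842j V

MNA unknowns: 2 node voltages V₁..V_2 plus 1 source current (V1)
R1: Y=0.0004184+0.000j on G[2,1]
R2: Y=0.0001560+0.000j on G[0,2]
C1: Y=0.000+0.02206j on G[0,2]
R3: Y=0.1466+0.000j on G[2,0]
R4: Y=0.09259+0.000j on G[0,2]
R5: Y=0.6803+0.000j on G[2,1]
R6: Y=0.4167+0.000j on G[0,1]
R7: Y=0.1330+0.000j on G[0,2]
R8: Y=0.002155+0.000j on G[2,0]
I1: z[1]−=0.00911, z[2]+=0.00911
I2: z[2]−=0.00649, z[1]+=0.00649
R9: Y=0.06211+0.000j on G[0,1]
C2: Y=0.000+0.0001974j on G[1,0]
V1: row V0−V1=1.37, i_V1 at 0,1
solve → V1=-1.370+0.000j, V2=-0.8809+0.01842j
aux → i_V1=-0.9862-0.01281j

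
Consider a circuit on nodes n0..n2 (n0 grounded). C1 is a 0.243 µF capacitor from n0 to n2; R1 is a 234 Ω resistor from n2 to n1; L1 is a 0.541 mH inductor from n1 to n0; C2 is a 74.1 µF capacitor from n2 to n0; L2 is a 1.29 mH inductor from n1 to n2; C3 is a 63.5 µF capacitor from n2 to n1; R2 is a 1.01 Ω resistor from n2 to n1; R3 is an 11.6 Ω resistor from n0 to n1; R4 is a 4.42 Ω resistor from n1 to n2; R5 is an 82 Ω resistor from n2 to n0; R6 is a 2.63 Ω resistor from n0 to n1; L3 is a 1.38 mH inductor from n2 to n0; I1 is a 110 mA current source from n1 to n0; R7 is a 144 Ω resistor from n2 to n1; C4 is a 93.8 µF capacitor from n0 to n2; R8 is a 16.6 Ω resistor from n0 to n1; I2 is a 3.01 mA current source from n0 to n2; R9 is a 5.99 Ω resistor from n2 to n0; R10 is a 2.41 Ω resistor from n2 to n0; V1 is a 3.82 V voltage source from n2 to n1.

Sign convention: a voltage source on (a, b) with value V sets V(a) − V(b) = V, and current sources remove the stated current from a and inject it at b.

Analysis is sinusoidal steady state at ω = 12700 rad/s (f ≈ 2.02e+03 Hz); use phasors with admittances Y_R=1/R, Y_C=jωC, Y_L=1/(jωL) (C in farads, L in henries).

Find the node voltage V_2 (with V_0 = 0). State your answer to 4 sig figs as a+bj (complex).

0.2124-0.8624j V

Element admittances at ω=12700 rad/s:
  Y(C1) = 0.000+0.003086j S between n0,n2
  Y(R1) = 0.004274+0.000j S between n2,n1
  Y(L1) = 0.000-0.1455j S between n1,n0
  Y(C2) = 0.000+0.9411j S between n2,n0
  Y(L2) = 0.000-0.06104j S between n1,n2
  Y(C3) = 0.000+0.8065j S between n2,n1
  Y(R2) = 0.9901+0.000j S between n2,n1
  Y(R3) = 0.08621+0.000j S between n0,n1
  Y(R4) = 0.2262+0.000j S between n1,n2
  Y(R5) = 0.01220+0.000j S between n2,n0
  Y(R6) = 0.3802+0.000j S between n0,n1
  Y(L3) = 0.000-0.05706j S between n2,n0
  I1: injects 0.11 A into n0 (from n1)
  Y(R7) = 0.006944+0.000j S between n2,n1
  Y(C4) = 0.000+1.191j S between n0,n2
  Y(R8) = 0.06024+0.000j S between n0,n1
  I2: injects 0.00301 A into n2 (from n0)
  Y(R9) = 0.1669+0.000j S between n2,n0
  Y(R10) = 0.4149+0.000j S between n2,n0
  V1: constraint V(n2)−V(n1) = 3.82
Assemble and solve the 3×3 MNA system:
  V(n1)=-3.608-0.8624j  V(n2)=0.2124-0.8624j
  i(V1)=-6.605-2.777j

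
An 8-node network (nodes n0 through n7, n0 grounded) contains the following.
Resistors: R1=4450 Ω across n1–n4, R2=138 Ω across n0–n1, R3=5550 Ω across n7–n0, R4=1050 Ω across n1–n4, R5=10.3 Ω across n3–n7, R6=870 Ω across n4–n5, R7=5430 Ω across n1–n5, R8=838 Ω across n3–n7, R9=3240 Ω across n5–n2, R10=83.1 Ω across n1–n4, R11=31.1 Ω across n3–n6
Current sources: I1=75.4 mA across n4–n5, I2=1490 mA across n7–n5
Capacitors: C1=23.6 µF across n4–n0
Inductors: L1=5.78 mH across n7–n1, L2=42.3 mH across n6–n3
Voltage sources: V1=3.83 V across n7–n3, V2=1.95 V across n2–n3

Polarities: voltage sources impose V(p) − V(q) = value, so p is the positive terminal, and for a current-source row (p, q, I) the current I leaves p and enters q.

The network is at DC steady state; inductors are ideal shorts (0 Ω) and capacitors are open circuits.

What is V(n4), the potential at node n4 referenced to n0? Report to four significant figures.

75.23 V

MNA unknowns: 7 node voltages V₁..V_7 plus 4 source currents (L1, L2, V1, V2)
R1: Y=0.0002247 on G[1,4]
R2: Y=0.007246 on G[0,1]
R3: Y=0.0001802 on G[7,0]
R4: Y=0.0009524 on G[1,4]
I1: z[4]−=0.0754, z[5]+=0.0754
I2: z[7]−=1.49, z[5]+=1.49
R5: Y=0.09709 on G[3,7]
R6: Y=0.001149 on G[4,5]
R7: Y=0.0001842 on G[1,5]
R8: Y=0.001193 on G[3,7]
C1: Y=0.000 on G[4,0]
L1: row V7−V1=0, i_L1 at 7,1
R9: Y=0.0003086 on G[5,2]
R10: Y=0.01203 on G[1,4]
L2: row V6−V3=0, i_L2 at 6,3
R11: Y=0.03215 on G[3,6]
V1: row V7−V3=3.83, i_V1 at 7,3
V2: row V2−V3=1.95, i_V2 at 2,3
solve → V1=0.000, V2=-1.880, V3=-3.830, V4=75.23, V5=1006, V6=-3.830, V7=0.000
aux → i_L1=-1.179, i_L2=0.000, i_V1=-0.6873, i_V2=0.3109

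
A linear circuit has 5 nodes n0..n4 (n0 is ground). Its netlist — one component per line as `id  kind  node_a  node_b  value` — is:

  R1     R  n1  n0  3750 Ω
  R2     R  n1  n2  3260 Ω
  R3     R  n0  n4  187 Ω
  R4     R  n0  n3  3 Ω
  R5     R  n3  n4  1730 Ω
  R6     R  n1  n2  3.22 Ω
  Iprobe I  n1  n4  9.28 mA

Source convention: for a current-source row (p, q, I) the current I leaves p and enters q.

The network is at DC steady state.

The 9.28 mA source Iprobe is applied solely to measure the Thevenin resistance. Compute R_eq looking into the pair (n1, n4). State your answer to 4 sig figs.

Apply KCL at each of the 4 non-ground nodes and solve the resulting linear system.
Node n1: branches {R1, R2, R6, Iprobe} → V_1 = -34.80
Node n2: branches {R2, R6} → V_2 = -34.80
Node n3: branches {R4, R5} → V_3 = 0.002712
Node n4: branches {R3, R5, Iprobe} → V_4 = 1.566

R_eq = 3919. Ω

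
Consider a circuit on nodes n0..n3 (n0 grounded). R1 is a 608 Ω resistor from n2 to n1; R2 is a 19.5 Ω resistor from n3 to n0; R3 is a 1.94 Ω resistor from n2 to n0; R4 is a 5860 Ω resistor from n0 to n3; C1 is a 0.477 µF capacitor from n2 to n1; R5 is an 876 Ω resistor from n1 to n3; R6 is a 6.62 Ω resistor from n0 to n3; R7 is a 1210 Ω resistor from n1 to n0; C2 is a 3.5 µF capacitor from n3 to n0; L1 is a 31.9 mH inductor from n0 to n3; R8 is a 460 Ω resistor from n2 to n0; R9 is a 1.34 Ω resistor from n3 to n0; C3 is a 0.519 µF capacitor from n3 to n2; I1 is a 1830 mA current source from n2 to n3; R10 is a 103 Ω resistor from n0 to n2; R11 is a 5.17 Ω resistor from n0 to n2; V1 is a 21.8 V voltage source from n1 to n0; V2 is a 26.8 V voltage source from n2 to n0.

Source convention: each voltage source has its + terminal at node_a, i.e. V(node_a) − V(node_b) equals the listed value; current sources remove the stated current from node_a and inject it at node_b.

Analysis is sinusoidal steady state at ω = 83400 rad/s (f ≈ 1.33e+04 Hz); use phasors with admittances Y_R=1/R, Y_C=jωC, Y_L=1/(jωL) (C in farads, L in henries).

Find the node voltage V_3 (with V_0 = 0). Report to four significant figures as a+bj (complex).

2.120+0.4741j V

Element admittances at ω=83400 rad/s:
  Y(R1) = 0.001645+0.000j S between n2,n1
  Y(R2) = 0.05128+0.000j S between n3,n0
  Y(R3) = 0.5155+0.000j S between n2,n0
  Y(R4) = 0.0001706+0.000j S between n0,n3
  Y(C1) = 0.000+0.03978j S between n2,n1
  Y(R5) = 0.001142+0.000j S between n1,n3
  Y(R6) = 0.1511+0.000j S between n0,n3
  Y(R7) = 0.0008264+0.000j S between n1,n0
  Y(C2) = 0.000+0.2919j S between n3,n0
  Y(L1) = 0.000-0.0003759j S between n0,n3
  Y(R8) = 0.002174+0.000j S between n2,n0
  Y(R9) = 0.7463+0.000j S between n3,n0
  Y(C3) = 0.000+0.04328j S between n3,n2
  I1: injects 1.83 A into n3 (from n2)
  Y(R10) = 0.009709+0.000j S between n0,n2
  Y(R11) = 0.1934+0.000j S between n0,n2
  V1: constraint V(n1)−V(n0) = 21.8
  V2: constraint V(n2)−V(n0) = 26.8
Assemble and solve the 5×5 MNA system:
  V(n1)=21.80+0.000j  V(n2)=26.80+0.000j  V(n3)=2.120+0.4741j
  i(V1)=-0.03226+0.1995j  i(V2)=-21.18-1.267j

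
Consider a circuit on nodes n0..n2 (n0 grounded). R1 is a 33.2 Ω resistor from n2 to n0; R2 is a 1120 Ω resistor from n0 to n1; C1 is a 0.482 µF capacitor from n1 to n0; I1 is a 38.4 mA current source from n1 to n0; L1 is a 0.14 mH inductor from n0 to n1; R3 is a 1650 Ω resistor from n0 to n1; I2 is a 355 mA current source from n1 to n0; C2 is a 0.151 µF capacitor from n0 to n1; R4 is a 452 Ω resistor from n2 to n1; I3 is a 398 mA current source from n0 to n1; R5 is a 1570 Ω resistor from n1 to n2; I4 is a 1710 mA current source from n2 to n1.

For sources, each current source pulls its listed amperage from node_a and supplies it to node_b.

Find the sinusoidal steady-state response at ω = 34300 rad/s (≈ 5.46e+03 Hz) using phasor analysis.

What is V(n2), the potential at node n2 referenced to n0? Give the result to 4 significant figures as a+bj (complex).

MNA unknowns: 2 node voltages V₁..V_2
R1: Y=0.03012+0.000j on G[2,0]
R2: Y=0.0008929+0.000j on G[0,1]
C1: Y=0.000+0.01653j on G[1,0]
I1: z[1]−=0.0384, z[0]+=0.0384
L1: Y=0.000-0.2082j on G[0,1]
R3: Y=0.0006061+0.000j on G[0,1]
I2: z[1]−=0.355, z[0]+=0.355
C2: Y=0.000+0.005179j on G[0,1]
R4: Y=0.002212+0.000j on G[2,1]
I3: z[0]−=0.398, z[1]+=0.398
R5: Y=0.0006369+0.000j on G[1,2]
I4: z[2]−=1.71, z[1]+=1.71
solve → V1=0.1846+8.396j, V2=-51.85+0.7256j

-51.85+0.7256j V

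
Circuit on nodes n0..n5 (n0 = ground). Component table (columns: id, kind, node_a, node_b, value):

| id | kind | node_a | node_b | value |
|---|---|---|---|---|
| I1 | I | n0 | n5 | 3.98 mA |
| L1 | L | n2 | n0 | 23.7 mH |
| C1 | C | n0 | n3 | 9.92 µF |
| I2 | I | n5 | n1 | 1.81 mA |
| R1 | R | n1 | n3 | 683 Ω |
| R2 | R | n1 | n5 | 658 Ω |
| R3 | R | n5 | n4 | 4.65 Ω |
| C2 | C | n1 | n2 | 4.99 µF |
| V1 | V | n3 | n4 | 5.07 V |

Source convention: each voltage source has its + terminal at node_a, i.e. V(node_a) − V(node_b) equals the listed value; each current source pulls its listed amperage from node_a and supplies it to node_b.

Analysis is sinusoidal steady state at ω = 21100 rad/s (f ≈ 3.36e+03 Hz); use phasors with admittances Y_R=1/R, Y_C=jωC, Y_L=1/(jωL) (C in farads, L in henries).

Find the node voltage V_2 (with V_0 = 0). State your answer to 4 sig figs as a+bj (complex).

-1.354-0.9572j V

MNA unknowns: 5 node voltages V₁..V_5 plus 1 source current (V1)
I1: z[0]−=0.00398, z[5]+=0.00398
L1: Y=0.000-0.002000j on G[2,0]
C1: Y=0.000+0.2093j on G[0,3]
I2: z[5]−=0.00181, z[1]+=0.00181
R1: Y=0.001464+0.000j on G[1,3]
R2: Y=0.001520+0.000j on G[1,5]
R3: Y=0.2151+0.000j on G[5,4]
C2: Y=0.000+0.1053j on G[1,2]
V1: row V3−V4=5.07, i_V1 at 3,4
solve → V1=-1.329-0.9390j, V2=-1.354-0.9572j, V3=-0.01294-0.02816j, V4=-5.083-0.02816j, V5=-5.047-0.03455j
aux → i_V1=-0.007820+0.001375j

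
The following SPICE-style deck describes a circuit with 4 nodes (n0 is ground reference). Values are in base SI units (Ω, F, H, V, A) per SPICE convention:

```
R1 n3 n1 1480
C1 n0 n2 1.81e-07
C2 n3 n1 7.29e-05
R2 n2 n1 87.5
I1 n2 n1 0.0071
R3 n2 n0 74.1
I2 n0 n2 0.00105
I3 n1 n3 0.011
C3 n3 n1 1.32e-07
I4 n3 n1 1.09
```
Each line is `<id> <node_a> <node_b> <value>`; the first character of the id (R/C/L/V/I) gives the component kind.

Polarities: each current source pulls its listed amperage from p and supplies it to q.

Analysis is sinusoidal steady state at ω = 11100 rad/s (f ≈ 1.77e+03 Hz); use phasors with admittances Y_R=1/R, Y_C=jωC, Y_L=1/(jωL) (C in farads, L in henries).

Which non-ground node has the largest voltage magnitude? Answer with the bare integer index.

Element admittances at ω=11100 rad/s:
  Y(R1) = 0.0006757+0.000j S between n3,n1
  Y(C1) = 0.000+0.002009j S between n0,n2
  Y(C2) = 0.000+0.8092j S between n3,n1
  Y(R2) = 0.01143+0.000j S between n2,n1
  I1: injects 0.0071 A into n1 (from n2)
  Y(R3) = 0.01350+0.000j S between n2,n0
  I2: injects 0.00105 A into n2 (from n0)
  I3: injects 0.011 A into n3 (from n1)
  Y(C3) = 0.000+0.001465j S between n3,n1
  I4: injects 1.09 A into n1 (from n3)
Assemble and solve the 3×3 MNA system:
  V(n1)=0.6974-0.01133j  V(n2)=0.07612-0.01133j  V(n3)=0.6963+1.320j

3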